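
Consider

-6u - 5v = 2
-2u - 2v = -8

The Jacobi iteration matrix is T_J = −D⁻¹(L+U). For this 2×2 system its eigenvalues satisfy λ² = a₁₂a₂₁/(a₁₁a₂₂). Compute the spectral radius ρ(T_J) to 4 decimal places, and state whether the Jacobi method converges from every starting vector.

a₁₂a₂₁/(a₁₁a₂₂) = (-5)·(-2) / ((-6)·(-2)) = 0.833333
ρ = √|0.833333| = √0.833333 = 0.9129
ρ < 1, so Jacobi converges

0.9129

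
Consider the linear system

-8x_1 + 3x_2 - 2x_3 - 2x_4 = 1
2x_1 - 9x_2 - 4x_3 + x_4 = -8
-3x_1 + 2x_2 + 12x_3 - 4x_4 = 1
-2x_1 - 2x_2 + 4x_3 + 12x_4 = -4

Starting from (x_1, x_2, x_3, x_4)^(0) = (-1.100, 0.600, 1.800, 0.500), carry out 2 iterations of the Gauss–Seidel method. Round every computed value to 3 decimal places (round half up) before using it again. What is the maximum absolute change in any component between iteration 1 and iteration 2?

Iteration 1:
  x_1 = (1 - (3)·0.600 - (-2)·1.800 - (-2)·0.500) / (-8) = -0.475
  x_2 = (-8 - (2)·-0.475 - (-4)·1.800 - (1)·0.500) / (-9) = 0.039
  x_3 = (1 - (-3)·-0.475 - (2)·0.039 - (-4)·0.500) / (12) = 0.125
  x_4 = (-4 - (-2)·-0.475 - (-2)·0.039 - (4)·0.125) / (12) = -0.448
Iteration 2:
  x_1 = (1 - (3)·0.039 - (-2)·0.125 - (-2)·-0.448) / (-8) = -0.030
  x_2 = (-8 - (2)·-0.030 - (-4)·0.125 - (1)·-0.448) / (-9) = 0.777
  x_3 = (1 - (-3)·-0.030 - (2)·0.777 - (-4)·-0.448) / (12) = -0.203
  x_4 = (-4 - (-2)·-0.030 - (-2)·0.777 - (4)·-0.203) / (12) = -0.141
Change: (0.445, 0.738, -0.328, 0.307) → max |·| = 0.738

0.738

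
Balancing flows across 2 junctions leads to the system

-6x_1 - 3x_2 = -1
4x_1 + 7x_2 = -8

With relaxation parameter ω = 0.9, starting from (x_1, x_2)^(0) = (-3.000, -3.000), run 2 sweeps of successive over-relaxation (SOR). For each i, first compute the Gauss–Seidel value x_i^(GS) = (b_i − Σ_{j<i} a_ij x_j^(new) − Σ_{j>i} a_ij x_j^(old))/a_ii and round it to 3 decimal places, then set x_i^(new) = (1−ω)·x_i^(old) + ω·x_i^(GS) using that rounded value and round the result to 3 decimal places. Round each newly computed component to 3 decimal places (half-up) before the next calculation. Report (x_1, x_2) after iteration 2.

(1.146, -1.813)

Iteration 1:
  x_1: GS value = (-1 - (-3)·-3.000) / (-6) = 1.667;  x_1 ← (1−ω)·-3.000 + ω·1.667 = 1.200
  x_2: GS value = (-8 - (4)·1.200) / (7) = -1.829;  x_2 ← (1−ω)·-3.000 + ω·-1.829 = -1.946
Iteration 2:
  x_1: GS value = (-1 - (-3)·-1.946) / (-6) = 1.140;  x_1 ← (1−ω)·1.200 + ω·1.140 = 1.146
  x_2: GS value = (-8 - (4)·1.146) / (7) = -1.798;  x_2 ← (1−ω)·-1.946 + ω·-1.798 = -1.813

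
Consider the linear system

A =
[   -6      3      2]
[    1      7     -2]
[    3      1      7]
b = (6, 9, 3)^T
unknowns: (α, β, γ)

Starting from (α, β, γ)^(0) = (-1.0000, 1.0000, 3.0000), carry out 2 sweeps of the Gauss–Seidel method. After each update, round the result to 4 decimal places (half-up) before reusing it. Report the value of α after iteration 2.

0.0085

Iteration 1:
  α = (6 - (3)·1.0000 - (2)·3.0000) / (-6) = 0.5000
  β = (9 - (1)·0.5000 - (-2)·3.0000) / (7) = 2.0714
  γ = (3 - (3)·0.5000 - (1)·2.0714) / (7) = -0.0816
Iteration 2:
  α = (6 - (3)·2.0714 - (2)·-0.0816) / (-6) = 0.0085
  β = (9 - (1)·0.0085 - (-2)·-0.0816) / (7) = 1.2612
  γ = (3 - (3)·0.0085 - (1)·1.2612) / (7) = 0.2448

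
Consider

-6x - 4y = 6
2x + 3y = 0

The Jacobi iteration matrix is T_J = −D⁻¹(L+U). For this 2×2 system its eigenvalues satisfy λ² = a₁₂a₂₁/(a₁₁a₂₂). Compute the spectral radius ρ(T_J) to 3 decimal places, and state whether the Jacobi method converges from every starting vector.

0.667

a₁₂a₂₁/(a₁₁a₂₂) = (-4)·(2) / ((-6)·(3)) = 0.444444
ρ = √|0.444444| = √0.444444 = 0.667
ρ < 1, so Jacobi converges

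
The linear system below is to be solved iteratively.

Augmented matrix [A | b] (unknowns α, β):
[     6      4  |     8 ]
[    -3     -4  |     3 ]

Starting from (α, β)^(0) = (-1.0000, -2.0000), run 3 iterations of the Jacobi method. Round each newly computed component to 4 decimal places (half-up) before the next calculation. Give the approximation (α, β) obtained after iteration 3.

Iteration 1:
  α = (8 - (4)·-2.0000) / (6) = 2.6667
  β = (3 - (-3)·-1.0000) / (-4) = 0.0000
Iteration 2:
  α = (8 - (4)·0.0000) / (6) = 1.3333
  β = (3 - (-3)·2.6667) / (-4) = -2.7500
Iteration 3:
  α = (8 - (4)·-2.7500) / (6) = 3.1667
  β = (3 - (-3)·1.3333) / (-4) = -1.7500

(3.1667, -1.7500)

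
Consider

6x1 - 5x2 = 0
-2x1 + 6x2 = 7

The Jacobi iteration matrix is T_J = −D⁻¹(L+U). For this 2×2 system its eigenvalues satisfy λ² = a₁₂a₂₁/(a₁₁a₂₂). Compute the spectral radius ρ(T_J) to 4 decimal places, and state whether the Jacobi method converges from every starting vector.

0.5270

a₁₂a₂₁/(a₁₁a₂₂) = (-5)·(-2) / ((6)·(6)) = 0.277778
ρ = √|0.277778| = √0.277778 = 0.5270
ρ < 1, so Jacobi converges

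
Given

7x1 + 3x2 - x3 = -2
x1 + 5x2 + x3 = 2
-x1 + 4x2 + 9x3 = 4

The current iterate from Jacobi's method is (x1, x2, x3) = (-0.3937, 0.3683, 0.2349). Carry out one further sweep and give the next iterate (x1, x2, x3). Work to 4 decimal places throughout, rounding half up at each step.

(-0.4100, 0.4318, 0.2370)

One sweep:
  x1 = (-2 - (3)·0.3683 - (-1)·0.2349) / (7) = -0.4100
  x2 = (2 - (1)·-0.3937 - (1)·0.2349) / (5) = 0.4318
  x3 = (4 - (-1)·-0.3937 - (4)·0.3683) / (9) = 0.2370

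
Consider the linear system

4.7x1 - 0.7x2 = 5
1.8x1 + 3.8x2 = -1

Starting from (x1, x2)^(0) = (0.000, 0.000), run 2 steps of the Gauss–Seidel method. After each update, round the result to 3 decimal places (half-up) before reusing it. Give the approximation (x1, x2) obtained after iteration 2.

(0.950, -0.713)

Iteration 1:
  x1 = (5 - (-0.7)·0.000) / (4.7) = 1.064
  x2 = (-1 - (1.8)·1.064) / (3.8) = -0.767
Iteration 2:
  x1 = (5 - (-0.7)·-0.767) / (4.7) = 0.950
  x2 = (-1 - (1.8)·0.950) / (3.8) = -0.713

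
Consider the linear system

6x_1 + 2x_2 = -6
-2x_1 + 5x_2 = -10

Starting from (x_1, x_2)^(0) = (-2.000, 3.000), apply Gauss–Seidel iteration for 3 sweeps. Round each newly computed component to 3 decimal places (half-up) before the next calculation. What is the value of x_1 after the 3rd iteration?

Iteration 1:
  x_1 = (-6 - (2)·3.000) / (6) = -2.000
  x_2 = (-10 - (-2)·-2.000) / (5) = -2.800
Iteration 2:
  x_1 = (-6 - (2)·-2.800) / (6) = -0.067
  x_2 = (-10 - (-2)·-0.067) / (5) = -2.027
Iteration 3:
  x_1 = (-6 - (2)·-2.027) / (6) = -0.324
  x_2 = (-10 - (-2)·-0.324) / (5) = -2.130

-0.324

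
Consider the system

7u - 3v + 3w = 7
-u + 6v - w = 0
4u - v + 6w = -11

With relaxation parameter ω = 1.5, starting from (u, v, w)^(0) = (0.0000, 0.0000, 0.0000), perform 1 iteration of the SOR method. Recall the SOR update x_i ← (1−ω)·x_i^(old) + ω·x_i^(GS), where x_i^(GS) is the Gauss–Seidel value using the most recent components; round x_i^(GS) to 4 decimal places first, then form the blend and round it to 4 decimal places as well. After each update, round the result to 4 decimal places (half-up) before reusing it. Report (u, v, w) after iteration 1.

Iteration 1:
  u: GS value = (7 - (-3)·0.0000 - (3)·0.0000) / (7) = 1.0000;  u ← (1−ω)·0.0000 + ω·1.0000 = 1.5000
  v: GS value = (0 - (-1)·1.5000 - (-1)·0.0000) / (6) = 0.2500;  v ← (1−ω)·0.0000 + ω·0.2500 = 0.3750
  w: GS value = (-11 - (4)·1.5000 - (-1)·0.3750) / (6) = -2.7708;  w ← (1−ω)·0.0000 + ω·-2.7708 = -4.1562

(1.5000, 0.3750, -4.1562)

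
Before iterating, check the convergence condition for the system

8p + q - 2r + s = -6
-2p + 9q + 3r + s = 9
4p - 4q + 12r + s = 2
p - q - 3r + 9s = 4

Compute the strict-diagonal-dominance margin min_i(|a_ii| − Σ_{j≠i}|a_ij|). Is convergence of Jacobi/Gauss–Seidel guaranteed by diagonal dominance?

row 1: |8| − (1+2+1) = 4
row 2: |9| − (2+3+1) = 3
row 3: |12| − (4+4+1) = 3
row 4: |9| − (1+1+3) = 4
minimum over rows = 3 → strictly diagonally dominant (convergence guaranteed)

3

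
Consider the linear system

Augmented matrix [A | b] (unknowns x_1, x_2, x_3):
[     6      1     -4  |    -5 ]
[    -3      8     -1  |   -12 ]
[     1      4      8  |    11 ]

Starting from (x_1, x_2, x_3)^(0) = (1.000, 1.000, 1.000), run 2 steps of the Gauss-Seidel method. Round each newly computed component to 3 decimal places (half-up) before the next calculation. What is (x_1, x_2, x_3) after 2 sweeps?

(0.861, -0.906, 1.720)

Iteration 1:
  x_1 = (-5 - (1)·1.000 - (-4)·1.000) / (6) = -0.333
  x_2 = (-12 - (-3)·-0.333 - (-1)·1.000) / (8) = -1.500
  x_3 = (11 - (1)·-0.333 - (4)·-1.500) / (8) = 2.167
Iteration 2:
  x_1 = (-5 - (1)·-1.500 - (-4)·2.167) / (6) = 0.861
  x_2 = (-12 - (-3)·0.861 - (-1)·2.167) / (8) = -0.906
  x_3 = (11 - (1)·0.861 - (4)·-0.906) / (8) = 1.720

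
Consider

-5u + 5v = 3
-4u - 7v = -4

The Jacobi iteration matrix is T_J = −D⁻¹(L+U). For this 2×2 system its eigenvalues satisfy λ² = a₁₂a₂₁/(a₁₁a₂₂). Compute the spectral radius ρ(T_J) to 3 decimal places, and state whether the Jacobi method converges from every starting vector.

a₁₂a₂₁/(a₁₁a₂₂) = (5)·(-4) / ((-5)·(-7)) = -0.571429
ρ = √|-0.571429| = √0.571429 = 0.756
ρ < 1, so Jacobi converges

0.756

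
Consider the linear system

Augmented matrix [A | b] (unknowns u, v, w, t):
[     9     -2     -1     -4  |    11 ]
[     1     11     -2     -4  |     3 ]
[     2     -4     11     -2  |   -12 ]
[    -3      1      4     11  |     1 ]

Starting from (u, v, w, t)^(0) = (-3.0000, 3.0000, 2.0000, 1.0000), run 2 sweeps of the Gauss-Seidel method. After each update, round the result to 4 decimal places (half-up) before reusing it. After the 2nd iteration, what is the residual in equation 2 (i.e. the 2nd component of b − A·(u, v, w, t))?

Iteration 1:
  u = (11 - (-2)·3.0000 - (-1)·2.0000 - (-4)·1.0000) / (9) = 2.5556
  v = (3 - (1)·2.5556 - (-2)·2.0000 - (-4)·1.0000) / (11) = 0.7677
  w = (-12 - (2)·2.5556 - (-4)·0.7677 - (-2)·1.0000) / (11) = -1.0946
  t = (1 - (-3)·2.5556 - (1)·0.7677 - (4)·-1.0946) / (11) = 1.1161
Iteration 2:
  u = (11 - (-2)·0.7677 - (-1)·-1.0946 - (-4)·1.1161) / (9) = 1.7672
  v = (3 - (1)·1.7672 - (-2)·-1.0946 - (-4)·1.1161) / (11) = 0.3189
  w = (-12 - (2)·1.7672 - (-4)·0.3189 - (-2)·1.1161) / (11) = -1.0933
  t = (1 - (-3)·1.7672 - (1)·0.3189 - (4)·-1.0933) / (11) = 0.9414
Residual b − A·x = (-1.5947, -0.6961, -0.3497, 0.0005)

-0.6961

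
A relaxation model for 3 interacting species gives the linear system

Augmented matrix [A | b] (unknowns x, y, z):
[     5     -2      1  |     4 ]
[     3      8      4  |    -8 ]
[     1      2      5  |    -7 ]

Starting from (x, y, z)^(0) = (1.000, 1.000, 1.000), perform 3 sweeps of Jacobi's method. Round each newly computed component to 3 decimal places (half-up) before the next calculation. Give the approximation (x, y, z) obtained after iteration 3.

(0.820, -0.744, -1.340)

Iteration 1:
  x = (4 - (-2)·1.000 - (1)·1.000) / (5) = 1.000
  y = (-8 - (3)·1.000 - (4)·1.000) / (8) = -1.875
  z = (-7 - (1)·1.000 - (2)·1.000) / (5) = -2.000
Iteration 2:
  x = (4 - (-2)·-1.875 - (1)·-2.000) / (5) = 0.450
  y = (-8 - (3)·1.000 - (4)·-2.000) / (8) = -0.375
  z = (-7 - (1)·1.000 - (2)·-1.875) / (5) = -0.850
Iteration 3:
  x = (4 - (-2)·-0.375 - (1)·-0.850) / (5) = 0.820
  y = (-8 - (3)·0.450 - (4)·-0.850) / (8) = -0.744
  z = (-7 - (1)·0.450 - (2)·-0.375) / (5) = -1.340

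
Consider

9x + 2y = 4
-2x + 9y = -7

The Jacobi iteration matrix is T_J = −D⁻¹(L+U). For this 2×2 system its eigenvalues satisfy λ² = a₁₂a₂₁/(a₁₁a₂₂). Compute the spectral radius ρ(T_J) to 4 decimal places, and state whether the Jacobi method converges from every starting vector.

0.2222

a₁₂a₂₁/(a₁₁a₂₂) = (2)·(-2) / ((9)·(9)) = -0.049383
ρ = √|-0.049383| = √0.049383 = 0.2222
ρ < 1, so Jacobi converges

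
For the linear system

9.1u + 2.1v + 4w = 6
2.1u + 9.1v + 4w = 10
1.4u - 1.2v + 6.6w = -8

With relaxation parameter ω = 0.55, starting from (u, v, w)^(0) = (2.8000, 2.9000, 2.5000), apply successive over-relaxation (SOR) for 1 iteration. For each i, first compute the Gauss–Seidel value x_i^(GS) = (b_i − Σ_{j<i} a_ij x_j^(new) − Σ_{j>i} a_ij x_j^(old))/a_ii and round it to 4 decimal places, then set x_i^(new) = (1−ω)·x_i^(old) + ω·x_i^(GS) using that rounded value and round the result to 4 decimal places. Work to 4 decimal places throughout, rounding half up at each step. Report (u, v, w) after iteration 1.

(0.6502, 1.2225, 0.5047)

Iteration 1:
  u: GS value = (6 - (2.1)·2.9000 - (4)·2.5000) / (9.1) = -1.1088;  u ← (1−ω)·2.8000 + ω·-1.1088 = 0.6502
  v: GS value = (10 - (2.1)·0.6502 - (4)·2.5000) / (9.1) = -0.1500;  v ← (1−ω)·2.9000 + ω·-0.1500 = 1.2225
  w: GS value = (-8 - (1.4)·0.6502 - (-1.2)·1.2225) / (6.6) = -1.1278;  w ← (1−ω)·2.5000 + ω·-1.1278 = 0.5047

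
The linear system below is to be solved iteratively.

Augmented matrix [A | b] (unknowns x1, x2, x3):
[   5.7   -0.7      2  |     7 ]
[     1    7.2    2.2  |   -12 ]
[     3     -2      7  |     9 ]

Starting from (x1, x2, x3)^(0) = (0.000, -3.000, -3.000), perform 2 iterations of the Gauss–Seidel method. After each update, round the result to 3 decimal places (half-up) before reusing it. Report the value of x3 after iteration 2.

0.306

Iteration 1:
  x1 = (7 - (-0.7)·-3.000 - (2)·-3.000) / (5.7) = 1.912
  x2 = (-12 - (1)·1.912 - (2.2)·-3.000) / (7.2) = -1.016
  x3 = (9 - (3)·1.912 - (-2)·-1.016) / (7) = 0.176
Iteration 2:
  x1 = (7 - (-0.7)·-1.016 - (2)·0.176) / (5.7) = 1.042
  x2 = (-12 - (1)·1.042 - (2.2)·0.176) / (7.2) = -1.865
  x3 = (9 - (3)·1.042 - (-2)·-1.865) / (7) = 0.306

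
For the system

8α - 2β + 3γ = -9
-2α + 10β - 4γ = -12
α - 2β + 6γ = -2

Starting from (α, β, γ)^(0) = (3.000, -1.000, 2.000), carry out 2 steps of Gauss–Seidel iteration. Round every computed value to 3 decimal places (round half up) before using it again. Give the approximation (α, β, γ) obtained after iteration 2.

Iteration 1:
  α = (-9 - (-2)·-1.000 - (3)·2.000) / (8) = -2.125
  β = (-12 - (-2)·-2.125 - (-4)·2.000) / (10) = -0.825
  γ = (-2 - (1)·-2.125 - (-2)·-0.825) / (6) = -0.254
Iteration 2:
  α = (-9 - (-2)·-0.825 - (3)·-0.254) / (8) = -1.236
  β = (-12 - (-2)·-1.236 - (-4)·-0.254) / (10) = -1.549
  γ = (-2 - (1)·-1.236 - (-2)·-1.549) / (6) = -0.644

(-1.236, -1.549, -0.644)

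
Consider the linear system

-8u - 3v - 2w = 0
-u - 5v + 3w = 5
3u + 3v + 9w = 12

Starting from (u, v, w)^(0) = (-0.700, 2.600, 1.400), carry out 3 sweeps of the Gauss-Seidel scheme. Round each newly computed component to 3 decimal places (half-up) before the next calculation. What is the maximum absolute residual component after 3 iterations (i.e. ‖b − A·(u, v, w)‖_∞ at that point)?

Iteration 1:
  u = (0 - (-3)·2.600 - (-2)·1.400) / (-8) = -1.325
  v = (5 - (-1)·-1.325 - (3)·1.400) / (-5) = 0.105
  w = (12 - (3)·-1.325 - (3)·0.105) / (9) = 1.740
Iteration 2:
  u = (0 - (-3)·0.105 - (-2)·1.740) / (-8) = -0.474
  v = (5 - (-1)·-0.474 - (3)·1.740) / (-5) = 0.139
  w = (12 - (3)·-0.474 - (3)·0.139) / (9) = 1.445
Iteration 3:
  u = (0 - (-3)·0.139 - (-2)·1.445) / (-8) = -0.413
  v = (5 - (-1)·-0.413 - (3)·1.445) / (-5) = -0.050
  w = (12 - (3)·-0.413 - (3)·-0.050) / (9) = 1.488
Residual b − A·x = (-0.478, -0.127, -0.003); ∞-norm = 0.478

0.478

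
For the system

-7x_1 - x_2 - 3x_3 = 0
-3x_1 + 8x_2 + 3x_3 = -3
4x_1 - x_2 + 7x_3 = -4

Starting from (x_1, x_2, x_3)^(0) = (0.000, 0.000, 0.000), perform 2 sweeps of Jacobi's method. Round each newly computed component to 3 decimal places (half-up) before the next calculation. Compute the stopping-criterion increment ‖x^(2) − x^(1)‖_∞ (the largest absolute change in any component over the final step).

Iteration 1:
  x_1 = (0 - (-1)·0.000 - (-3)·0.000) / (-7) = 0.000
  x_2 = (-3 - (-3)·0.000 - (3)·0.000) / (8) = -0.375
  x_3 = (-4 - (4)·0.000 - (-1)·0.000) / (7) = -0.571
Iteration 2:
  x_1 = (0 - (-1)·-0.375 - (-3)·-0.571) / (-7) = 0.298
  x_2 = (-3 - (-3)·0.000 - (3)·-0.571) / (8) = -0.161
  x_3 = (-4 - (4)·0.000 - (-1)·-0.375) / (7) = -0.625
Change: (0.298, 0.214, -0.054) → max |·| = 0.298

0.298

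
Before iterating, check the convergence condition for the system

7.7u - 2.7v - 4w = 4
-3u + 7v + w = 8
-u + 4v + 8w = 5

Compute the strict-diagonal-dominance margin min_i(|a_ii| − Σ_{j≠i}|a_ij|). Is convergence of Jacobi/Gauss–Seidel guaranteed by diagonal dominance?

1

row 1: |7.7| − (2.7+4) = 1
row 2: |7| − (3+1) = 3
row 3: |8| − (1+4) = 3
minimum over rows = 1 → strictly diagonally dominant (convergence guaranteed)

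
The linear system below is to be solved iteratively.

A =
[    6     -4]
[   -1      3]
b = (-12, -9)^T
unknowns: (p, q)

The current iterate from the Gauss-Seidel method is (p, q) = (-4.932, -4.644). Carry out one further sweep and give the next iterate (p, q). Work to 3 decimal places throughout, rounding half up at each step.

(-5.096, -4.699)

One sweep:
  p = (-12 - (-4)·-4.644) / (6) = -5.096
  q = (-9 - (-1)·-5.096) / (3) = -4.699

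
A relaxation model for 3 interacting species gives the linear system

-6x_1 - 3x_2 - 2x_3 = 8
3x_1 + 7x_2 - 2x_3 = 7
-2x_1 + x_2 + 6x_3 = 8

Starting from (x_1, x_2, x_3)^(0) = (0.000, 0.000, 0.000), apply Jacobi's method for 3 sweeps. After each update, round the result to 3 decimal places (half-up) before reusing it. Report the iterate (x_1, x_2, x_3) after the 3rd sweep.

(-2.550, 2.183, 0.249)

Iteration 1:
  x_1 = (8 - (-3)·0.000 - (-2)·0.000) / (-6) = -1.333
  x_2 = (7 - (3)·0.000 - (-2)·0.000) / (7) = 1.000
  x_3 = (8 - (-2)·0.000 - (1)·0.000) / (6) = 1.333
Iteration 2:
  x_1 = (8 - (-3)·1.000 - (-2)·1.333) / (-6) = -2.278
  x_2 = (7 - (3)·-1.333 - (-2)·1.333) / (7) = 1.952
  x_3 = (8 - (-2)·-1.333 - (1)·1.000) / (6) = 0.722
Iteration 3:
  x_1 = (8 - (-3)·1.952 - (-2)·0.722) / (-6) = -2.550
  x_2 = (7 - (3)·-2.278 - (-2)·0.722) / (7) = 2.183
  x_3 = (8 - (-2)·-2.278 - (1)·1.952) / (6) = 0.249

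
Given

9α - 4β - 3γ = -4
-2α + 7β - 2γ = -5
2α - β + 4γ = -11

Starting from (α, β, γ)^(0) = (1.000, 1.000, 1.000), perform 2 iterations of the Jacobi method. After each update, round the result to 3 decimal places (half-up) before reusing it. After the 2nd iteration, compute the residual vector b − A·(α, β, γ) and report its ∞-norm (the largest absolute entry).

Iteration 1:
  α = (-4 - (-4)·1.000 - (-3)·1.000) / (9) = 0.333
  β = (-5 - (-2)·1.000 - (-2)·1.000) / (7) = -0.143
  γ = (-11 - (2)·1.000 - (-1)·1.000) / (4) = -3.000
Iteration 2:
  α = (-4 - (-4)·-0.143 - (-3)·-3.000) / (9) = -1.508
  β = (-5 - (-2)·0.333 - (-2)·-3.000) / (7) = -1.476
  γ = (-11 - (2)·0.333 - (-1)·-0.143) / (4) = -2.952
Residual b − A·x = (-5.188, -3.588, 2.348); ∞-norm = 5.188

5.188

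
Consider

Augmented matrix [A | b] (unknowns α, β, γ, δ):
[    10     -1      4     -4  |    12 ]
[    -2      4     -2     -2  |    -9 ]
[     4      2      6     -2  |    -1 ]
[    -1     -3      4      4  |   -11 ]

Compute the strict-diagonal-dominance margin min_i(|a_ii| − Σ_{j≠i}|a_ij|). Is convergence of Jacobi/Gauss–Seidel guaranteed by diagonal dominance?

row 1: |10| − (1+4+4) = 1
row 2: |4| − (2+2+2) = -2
row 3: |6| − (4+2+2) = -2
row 4: |4| − (1+3+4) = -4
minimum over rows = -4 → not strictly diagonally dominant

-4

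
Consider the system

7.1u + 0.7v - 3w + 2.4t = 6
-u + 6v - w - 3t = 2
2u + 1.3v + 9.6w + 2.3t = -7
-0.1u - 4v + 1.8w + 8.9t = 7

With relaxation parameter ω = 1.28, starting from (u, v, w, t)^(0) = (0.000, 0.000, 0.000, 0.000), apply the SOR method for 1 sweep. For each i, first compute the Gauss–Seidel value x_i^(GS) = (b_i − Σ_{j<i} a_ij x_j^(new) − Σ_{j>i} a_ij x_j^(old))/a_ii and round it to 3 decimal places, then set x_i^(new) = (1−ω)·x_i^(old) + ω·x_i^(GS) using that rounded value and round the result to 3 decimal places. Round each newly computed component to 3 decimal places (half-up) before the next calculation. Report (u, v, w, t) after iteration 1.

Iteration 1:
  u: GS value = (6 - (0.7)·0.000 - (-3)·0.000 - (2.4)·0.000) / (7.1) = 0.845;  u ← (1−ω)·0.000 + ω·0.845 = 1.082
  v: GS value = (2 - (-1)·1.082 - (-1)·0.000 - (-3)·0.000) / (6) = 0.514;  v ← (1−ω)·0.000 + ω·0.514 = 0.658
  w: GS value = (-7 - (2)·1.082 - (1.3)·0.658 - (2.3)·0.000) / (9.6) = -1.044;  w ← (1−ω)·0.000 + ω·-1.044 = -1.336
  t: GS value = (7 - (-0.1)·1.082 - (-4)·0.658 - (1.8)·-1.336) / (8.9) = 1.365;  t ← (1−ω)·0.000 + ω·1.365 = 1.747

(1.082, 0.658, -1.336, 1.747)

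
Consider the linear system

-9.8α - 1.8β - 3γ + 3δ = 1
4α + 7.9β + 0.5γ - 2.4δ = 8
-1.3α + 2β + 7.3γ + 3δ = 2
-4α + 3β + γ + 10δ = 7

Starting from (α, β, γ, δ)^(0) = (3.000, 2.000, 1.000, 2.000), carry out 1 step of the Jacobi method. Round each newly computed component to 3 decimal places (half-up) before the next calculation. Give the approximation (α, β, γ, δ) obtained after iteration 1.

(-0.163, 0.038, -0.562, 1.200)

Iteration 1:
  α = (1 - (-1.8)·2.000 - (-3)·1.000 - (3)·2.000) / (-9.8) = -0.163
  β = (8 - (4)·3.000 - (0.5)·1.000 - (-2.4)·2.000) / (7.9) = 0.038
  γ = (2 - (-1.3)·3.000 - (2)·2.000 - (3)·2.000) / (7.3) = -0.562
  δ = (7 - (-4)·3.000 - (3)·2.000 - (1)·1.000) / (10) = 1.200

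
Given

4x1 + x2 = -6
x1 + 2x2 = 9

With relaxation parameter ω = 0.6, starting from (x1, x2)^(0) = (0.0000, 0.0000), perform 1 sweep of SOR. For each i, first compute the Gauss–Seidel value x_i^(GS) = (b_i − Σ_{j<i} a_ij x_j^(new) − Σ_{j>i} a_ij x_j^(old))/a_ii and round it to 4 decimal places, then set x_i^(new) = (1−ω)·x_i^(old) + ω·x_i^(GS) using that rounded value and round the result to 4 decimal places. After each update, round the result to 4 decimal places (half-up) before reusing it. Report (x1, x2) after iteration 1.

Iteration 1:
  x1: GS value = (-6 - (1)·0.0000) / (4) = -1.5000;  x1 ← (1−ω)·0.0000 + ω·-1.5000 = -0.9000
  x2: GS value = (9 - (1)·-0.9000) / (2) = 4.9500;  x2 ← (1−ω)·0.0000 + ω·4.9500 = 2.9700

(-0.9000, 2.9700)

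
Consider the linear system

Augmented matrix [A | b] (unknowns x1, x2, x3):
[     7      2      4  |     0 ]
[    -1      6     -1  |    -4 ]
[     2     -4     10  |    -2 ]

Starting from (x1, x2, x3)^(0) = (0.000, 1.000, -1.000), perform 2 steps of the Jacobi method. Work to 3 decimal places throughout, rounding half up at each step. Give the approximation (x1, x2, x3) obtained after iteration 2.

(0.124, -0.586, -0.590)

Iteration 1:
  x1 = (0 - (2)·1.000 - (4)·-1.000) / (7) = 0.286
  x2 = (-4 - (-1)·0.000 - (-1)·-1.000) / (6) = -0.833
  x3 = (-2 - (2)·0.000 - (-4)·1.000) / (10) = 0.200
Iteration 2:
  x1 = (0 - (2)·-0.833 - (4)·0.200) / (7) = 0.124
  x2 = (-4 - (-1)·0.286 - (-1)·0.200) / (6) = -0.586
  x3 = (-2 - (2)·0.286 - (-4)·-0.833) / (10) = -0.590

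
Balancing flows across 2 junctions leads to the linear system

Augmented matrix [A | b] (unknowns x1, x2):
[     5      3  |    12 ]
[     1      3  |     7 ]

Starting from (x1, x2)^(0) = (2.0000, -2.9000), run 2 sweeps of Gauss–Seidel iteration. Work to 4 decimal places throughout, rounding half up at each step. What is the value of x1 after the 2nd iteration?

1.8280

Iteration 1:
  x1 = (12 - (3)·-2.9000) / (5) = 4.1400
  x2 = (7 - (1)·4.1400) / (3) = 0.9533
Iteration 2:
  x1 = (12 - (3)·0.9533) / (5) = 1.8280
  x2 = (7 - (1)·1.8280) / (3) = 1.7240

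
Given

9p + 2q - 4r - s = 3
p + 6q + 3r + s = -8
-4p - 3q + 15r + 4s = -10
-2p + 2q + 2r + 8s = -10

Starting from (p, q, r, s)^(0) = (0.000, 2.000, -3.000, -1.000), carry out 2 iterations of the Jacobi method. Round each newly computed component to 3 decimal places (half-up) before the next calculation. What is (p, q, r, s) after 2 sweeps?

(0.148, -0.907, -0.748, -1.722)

Iteration 1:
  p = (3 - (2)·2.000 - (-4)·-3.000 - (-1)·-1.000) / (9) = -1.556
  q = (-8 - (1)·0.000 - (3)·-3.000 - (1)·-1.000) / (6) = 0.333
  r = (-10 - (-4)·0.000 - (-3)·2.000 - (4)·-1.000) / (15) = 0.000
  s = (-10 - (-2)·0.000 - (2)·2.000 - (2)·-3.000) / (8) = -1.000
Iteration 2:
  p = (3 - (2)·0.333 - (-4)·0.000 - (-1)·-1.000) / (9) = 0.148
  q = (-8 - (1)·-1.556 - (3)·0.000 - (1)·-1.000) / (6) = -0.907
  r = (-10 - (-4)·-1.556 - (-3)·0.333 - (4)·-1.000) / (15) = -0.748
  s = (-10 - (-2)·-1.556 - (2)·0.333 - (2)·0.000) / (8) = -1.722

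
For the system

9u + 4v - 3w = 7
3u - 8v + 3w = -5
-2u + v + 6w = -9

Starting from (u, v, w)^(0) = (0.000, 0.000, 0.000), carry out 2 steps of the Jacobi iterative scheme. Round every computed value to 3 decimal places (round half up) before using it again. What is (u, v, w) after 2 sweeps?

Iteration 1:
  u = (7 - (4)·0.000 - (-3)·0.000) / (9) = 0.778
  v = (-5 - (3)·0.000 - (3)·0.000) / (-8) = 0.625
  w = (-9 - (-2)·0.000 - (1)·0.000) / (6) = -1.500
Iteration 2:
  u = (7 - (4)·0.625 - (-3)·-1.500) / (9) = 0.000
  v = (-5 - (3)·0.778 - (3)·-1.500) / (-8) = 0.354
  w = (-9 - (-2)·0.778 - (1)·0.625) / (6) = -1.345

(0.000, 0.354, -1.345)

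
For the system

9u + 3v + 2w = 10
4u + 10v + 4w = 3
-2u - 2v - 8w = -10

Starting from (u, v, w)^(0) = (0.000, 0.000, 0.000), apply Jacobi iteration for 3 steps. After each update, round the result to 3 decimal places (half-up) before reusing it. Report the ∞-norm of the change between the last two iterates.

0.393

Iteration 1:
  u = (10 - (3)·0.000 - (2)·0.000) / (9) = 1.111
  v = (3 - (4)·0.000 - (4)·0.000) / (10) = 0.300
  w = (-10 - (-2)·0.000 - (-2)·0.000) / (-8) = 1.250
Iteration 2:
  u = (10 - (3)·0.300 - (2)·1.250) / (9) = 0.733
  v = (3 - (4)·1.111 - (4)·1.250) / (10) = -0.644
  w = (-10 - (-2)·1.111 - (-2)·0.300) / (-8) = 0.897
Iteration 3:
  u = (10 - (3)·-0.644 - (2)·0.897) / (9) = 1.126
  v = (3 - (4)·0.733 - (4)·0.897) / (10) = -0.352
  w = (-10 - (-2)·0.733 - (-2)·-0.644) / (-8) = 1.228
Change: (0.393, 0.292, 0.331) → max |·| = 0.393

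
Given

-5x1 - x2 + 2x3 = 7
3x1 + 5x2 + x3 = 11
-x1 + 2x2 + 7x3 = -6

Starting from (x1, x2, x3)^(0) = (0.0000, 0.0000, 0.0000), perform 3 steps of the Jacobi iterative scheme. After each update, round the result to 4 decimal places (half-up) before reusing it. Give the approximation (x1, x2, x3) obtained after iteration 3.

(-2.7166, 3.8468, -2.0865)

Iteration 1:
  x1 = (7 - (-1)·0.0000 - (2)·0.0000) / (-5) = -1.4000
  x2 = (11 - (3)·0.0000 - (1)·0.0000) / (5) = 2.2000
  x3 = (-6 - (-1)·0.0000 - (2)·0.0000) / (7) = -0.8571
Iteration 2:
  x1 = (7 - (-1)·2.2000 - (2)·-0.8571) / (-5) = -2.1828
  x2 = (11 - (3)·-1.4000 - (1)·-0.8571) / (5) = 3.2114
  x3 = (-6 - (-1)·-1.4000 - (2)·2.2000) / (7) = -1.6857
Iteration 3:
  x1 = (7 - (-1)·3.2114 - (2)·-1.6857) / (-5) = -2.7166
  x2 = (11 - (3)·-2.1828 - (1)·-1.6857) / (5) = 3.8468
  x3 = (-6 - (-1)·-2.1828 - (2)·3.2114) / (7) = -2.0865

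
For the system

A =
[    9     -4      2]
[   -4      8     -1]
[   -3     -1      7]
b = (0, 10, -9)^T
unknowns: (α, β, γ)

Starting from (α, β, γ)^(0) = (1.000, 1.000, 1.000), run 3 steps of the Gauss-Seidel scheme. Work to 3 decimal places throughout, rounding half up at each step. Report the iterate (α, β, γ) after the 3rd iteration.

Iteration 1:
  α = (0 - (-4)·1.000 - (2)·1.000) / (9) = 0.222
  β = (10 - (-4)·0.222 - (-1)·1.000) / (8) = 1.486
  γ = (-9 - (-3)·0.222 - (-1)·1.486) / (7) = -0.978
Iteration 2:
  α = (0 - (-4)·1.486 - (2)·-0.978) / (9) = 0.878
  β = (10 - (-4)·0.878 - (-1)·-0.978) / (8) = 1.567
  γ = (-9 - (-3)·0.878 - (-1)·1.567) / (7) = -0.686
Iteration 3:
  α = (0 - (-4)·1.567 - (2)·-0.686) / (9) = 0.849
  β = (10 - (-4)·0.849 - (-1)·-0.686) / (8) = 1.589
  γ = (-9 - (-3)·0.849 - (-1)·1.589) / (7) = -0.695

(0.849, 1.589, -0.695)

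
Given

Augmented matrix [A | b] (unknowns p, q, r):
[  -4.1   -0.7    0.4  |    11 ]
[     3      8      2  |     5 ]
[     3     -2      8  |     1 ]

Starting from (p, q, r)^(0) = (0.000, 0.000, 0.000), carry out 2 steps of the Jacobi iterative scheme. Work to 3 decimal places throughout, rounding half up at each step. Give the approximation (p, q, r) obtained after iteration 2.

(-2.777, 1.600, 1.287)

Iteration 1:
  p = (11 - (-0.7)·0.000 - (0.4)·0.000) / (-4.1) = -2.683
  q = (5 - (3)·0.000 - (2)·0.000) / (8) = 0.625
  r = (1 - (3)·0.000 - (-2)·0.000) / (8) = 0.125
Iteration 2:
  p = (11 - (-0.7)·0.625 - (0.4)·0.125) / (-4.1) = -2.777
  q = (5 - (3)·-2.683 - (2)·0.125) / (8) = 1.600
  r = (1 - (3)·-2.683 - (-2)·0.625) / (8) = 1.287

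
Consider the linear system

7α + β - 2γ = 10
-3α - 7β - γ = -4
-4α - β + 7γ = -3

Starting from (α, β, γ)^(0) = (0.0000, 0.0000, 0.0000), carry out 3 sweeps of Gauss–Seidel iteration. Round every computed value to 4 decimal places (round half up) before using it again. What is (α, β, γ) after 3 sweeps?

Iteration 1:
  α = (10 - (1)·0.0000 - (-2)·0.0000) / (7) = 1.4286
  β = (-4 - (-3)·1.4286 - (-1)·0.0000) / (-7) = -0.0408
  γ = (-3 - (-4)·1.4286 - (-1)·-0.0408) / (7) = 0.3819
Iteration 2:
  α = (10 - (1)·-0.0408 - (-2)·0.3819) / (7) = 1.5435
  β = (-4 - (-3)·1.5435 - (-1)·0.3819) / (-7) = -0.1446
  γ = (-3 - (-4)·1.5435 - (-1)·-0.1446) / (7) = 0.4328
Iteration 3:
  α = (10 - (1)·-0.1446 - (-2)·0.4328) / (7) = 1.5729
  β = (-4 - (-3)·1.5729 - (-1)·0.4328) / (-7) = -0.1645
  γ = (-3 - (-4)·1.5729 - (-1)·-0.1645) / (7) = 0.4467

(1.5729, -0.1645, 0.4467)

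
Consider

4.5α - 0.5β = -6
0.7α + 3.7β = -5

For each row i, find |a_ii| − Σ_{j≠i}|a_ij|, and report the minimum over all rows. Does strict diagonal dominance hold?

3

row 1: |4.5| − (0.5) = 4
row 2: |3.7| − (0.7) = 3
minimum over rows = 3 → strictly diagonally dominant (convergence guaranteed)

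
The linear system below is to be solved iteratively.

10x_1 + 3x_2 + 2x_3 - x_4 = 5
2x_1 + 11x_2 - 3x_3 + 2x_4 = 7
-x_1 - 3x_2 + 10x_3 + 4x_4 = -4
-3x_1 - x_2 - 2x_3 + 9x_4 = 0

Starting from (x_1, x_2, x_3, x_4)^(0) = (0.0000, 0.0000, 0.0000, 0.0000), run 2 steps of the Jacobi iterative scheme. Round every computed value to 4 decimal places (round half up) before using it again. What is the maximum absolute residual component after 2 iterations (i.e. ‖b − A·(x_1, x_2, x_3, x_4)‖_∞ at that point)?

Iteration 1:
  x_1 = (5 - (3)·0.0000 - (2)·0.0000 - (-1)·0.0000) / (10) = 0.5000
  x_2 = (7 - (2)·0.0000 - (-3)·0.0000 - (2)·0.0000) / (11) = 0.6364
  x_3 = (-4 - (-1)·0.0000 - (-3)·0.0000 - (4)·0.0000) / (10) = -0.4000
  x_4 = (0 - (-3)·0.0000 - (-1)·0.0000 - (-2)·0.0000) / (9) = 0.0000
Iteration 2:
  x_1 = (5 - (3)·0.6364 - (2)·-0.4000 - (-1)·0.0000) / (10) = 0.3891
  x_2 = (7 - (2)·0.5000 - (-3)·-0.4000 - (2)·0.0000) / (11) = 0.4364
  x_3 = (-4 - (-1)·0.5000 - (-3)·0.6364 - (4)·0.0000) / (10) = -0.1591
  x_4 = (0 - (-3)·0.5000 - (-1)·0.6364 - (-2)·-0.4000) / (9) = 0.1485
Residual b − A·x = (0.2665, 0.6471, -1.3047, -0.0510); ∞-norm = 1.3047

1.3047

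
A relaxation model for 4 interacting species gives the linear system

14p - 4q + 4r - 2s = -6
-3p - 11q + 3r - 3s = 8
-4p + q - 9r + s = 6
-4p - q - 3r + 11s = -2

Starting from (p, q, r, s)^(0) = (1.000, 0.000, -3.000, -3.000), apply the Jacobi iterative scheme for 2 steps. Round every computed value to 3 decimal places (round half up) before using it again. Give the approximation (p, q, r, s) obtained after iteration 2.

(-0.393, -0.948, -0.848, -0.667)

Iteration 1:
  p = (-6 - (-4)·0.000 - (4)·-3.000 - (-2)·-3.000) / (14) = 0.000
  q = (8 - (-3)·1.000 - (3)·-3.000 - (-3)·-3.000) / (-11) = -1.000
  r = (6 - (-4)·1.000 - (1)·0.000 - (1)·-3.000) / (-9) = -1.444
  s = (-2 - (-4)·1.000 - (-1)·0.000 - (-3)·-3.000) / (11) = -0.636
Iteration 2:
  p = (-6 - (-4)·-1.000 - (4)·-1.444 - (-2)·-0.636) / (14) = -0.393
  q = (8 - (-3)·0.000 - (3)·-1.444 - (-3)·-0.636) / (-11) = -0.948
  r = (6 - (-4)·0.000 - (1)·-1.000 - (1)·-0.636) / (-9) = -0.848
  s = (-2 - (-4)·0.000 - (-1)·-1.000 - (-3)·-1.444) / (11) = -0.667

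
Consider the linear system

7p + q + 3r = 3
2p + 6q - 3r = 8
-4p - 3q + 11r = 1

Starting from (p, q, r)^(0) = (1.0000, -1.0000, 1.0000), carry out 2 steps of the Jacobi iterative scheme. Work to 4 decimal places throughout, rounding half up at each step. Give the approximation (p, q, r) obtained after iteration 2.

Iteration 1:
  p = (3 - (1)·-1.0000 - (3)·1.0000) / (7) = 0.1429
  q = (8 - (2)·1.0000 - (-3)·1.0000) / (6) = 1.5000
  r = (1 - (-4)·1.0000 - (-3)·-1.0000) / (11) = 0.1818
Iteration 2:
  p = (3 - (1)·1.5000 - (3)·0.1818) / (7) = 0.1364
  q = (8 - (2)·0.1429 - (-3)·0.1818) / (6) = 1.3766
  r = (1 - (-4)·0.1429 - (-3)·1.5000) / (11) = 0.5520

(0.1364, 1.3766, 0.5520)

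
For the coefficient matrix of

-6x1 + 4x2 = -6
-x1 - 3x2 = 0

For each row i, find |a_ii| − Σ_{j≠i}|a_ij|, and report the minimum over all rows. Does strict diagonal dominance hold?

row 1: |-6| − (4) = 2
row 2: |-3| − (1) = 2
minimum over rows = 2 → strictly diagonally dominant (convergence guaranteed)

2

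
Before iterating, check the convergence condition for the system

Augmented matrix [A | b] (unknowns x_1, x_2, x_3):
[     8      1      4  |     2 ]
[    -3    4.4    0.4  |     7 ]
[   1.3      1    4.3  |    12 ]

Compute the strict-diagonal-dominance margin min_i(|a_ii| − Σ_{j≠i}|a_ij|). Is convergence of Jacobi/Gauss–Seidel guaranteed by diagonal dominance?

row 1: |8| − (1+4) = 3
row 2: |4.4| − (3+0.4) = 1
row 3: |4.3| − (1.3+1) = 2
minimum over rows = 1 → strictly diagonally dominant (convergence guaranteed)

1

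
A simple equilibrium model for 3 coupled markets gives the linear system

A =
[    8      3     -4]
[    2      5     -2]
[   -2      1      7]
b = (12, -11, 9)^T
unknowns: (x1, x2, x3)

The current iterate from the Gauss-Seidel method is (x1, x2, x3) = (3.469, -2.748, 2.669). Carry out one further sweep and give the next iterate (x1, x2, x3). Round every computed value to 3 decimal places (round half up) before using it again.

One sweep:
  x1 = (12 - (3)·-2.748 - (-4)·2.669) / (8) = 3.865
  x2 = (-11 - (2)·3.865 - (-2)·2.669) / (5) = -2.678
  x3 = (9 - (-2)·3.865 - (1)·-2.678) / (7) = 2.773

(3.865, -2.678, 2.773)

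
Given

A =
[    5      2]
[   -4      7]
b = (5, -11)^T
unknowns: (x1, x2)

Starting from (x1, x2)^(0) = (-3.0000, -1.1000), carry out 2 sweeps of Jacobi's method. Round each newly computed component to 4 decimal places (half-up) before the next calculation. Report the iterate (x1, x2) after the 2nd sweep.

(2.3143, -0.7486)

Iteration 1:
  x1 = (5 - (2)·-1.1000) / (5) = 1.4400
  x2 = (-11 - (-4)·-3.0000) / (7) = -3.2857
Iteration 2:
  x1 = (5 - (2)·-3.2857) / (5) = 2.3143
  x2 = (-11 - (-4)·1.4400) / (7) = -0.7486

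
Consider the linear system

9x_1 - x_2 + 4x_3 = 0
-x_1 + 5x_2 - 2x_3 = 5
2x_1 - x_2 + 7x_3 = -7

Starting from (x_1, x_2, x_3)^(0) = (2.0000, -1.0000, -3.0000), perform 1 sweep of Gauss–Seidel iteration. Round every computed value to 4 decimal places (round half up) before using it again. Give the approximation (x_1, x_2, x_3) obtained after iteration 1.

Iteration 1:
  x_1 = (0 - (-1)·-1.0000 - (4)·-3.0000) / (9) = 1.2222
  x_2 = (5 - (-1)·1.2222 - (-2)·-3.0000) / (5) = 0.0444
  x_3 = (-7 - (2)·1.2222 - (-1)·0.0444) / (7) = -1.3429

(1.2222, 0.0444, -1.3429)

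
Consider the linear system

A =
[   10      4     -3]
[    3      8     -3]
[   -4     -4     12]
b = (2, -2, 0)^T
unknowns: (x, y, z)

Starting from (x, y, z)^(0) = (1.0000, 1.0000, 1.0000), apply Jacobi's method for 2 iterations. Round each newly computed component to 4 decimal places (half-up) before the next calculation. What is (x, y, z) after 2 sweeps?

Iteration 1:
  x = (2 - (4)·1.0000 - (-3)·1.0000) / (10) = 0.1000
  y = (-2 - (3)·1.0000 - (-3)·1.0000) / (8) = -0.2500
  z = (0 - (-4)·1.0000 - (-4)·1.0000) / (12) = 0.6667
Iteration 2:
  x = (2 - (4)·-0.2500 - (-3)·0.6667) / (10) = 0.5000
  y = (-2 - (3)·0.1000 - (-3)·0.6667) / (8) = -0.0375
  z = (0 - (-4)·0.1000 - (-4)·-0.2500) / (12) = -0.0500

(0.5000, -0.0375, -0.0500)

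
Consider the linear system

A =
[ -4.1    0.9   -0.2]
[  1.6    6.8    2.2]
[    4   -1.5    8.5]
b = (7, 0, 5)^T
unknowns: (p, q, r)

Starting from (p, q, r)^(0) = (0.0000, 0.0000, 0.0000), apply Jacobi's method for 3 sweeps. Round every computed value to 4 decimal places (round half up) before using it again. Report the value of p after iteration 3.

-1.7288

Iteration 1:
  p = (7 - (0.9)·0.0000 - (-0.2)·0.0000) / (-4.1) = -1.7073
  q = (0 - (1.6)·0.0000 - (2.2)·0.0000) / (6.8) = 0.0000
  r = (5 - (4)·0.0000 - (-1.5)·0.0000) / (8.5) = 0.5882
Iteration 2:
  p = (7 - (0.9)·0.0000 - (-0.2)·0.5882) / (-4.1) = -1.7360
  q = (0 - (1.6)·-1.7073 - (2.2)·0.5882) / (6.8) = 0.2114
  r = (5 - (4)·-1.7073 - (-1.5)·0.0000) / (8.5) = 1.3917
Iteration 3:
  p = (7 - (0.9)·0.2114 - (-0.2)·1.3917) / (-4.1) = -1.7288
  q = (0 - (1.6)·-1.7360 - (2.2)·1.3917) / (6.8) = -0.0418
  r = (5 - (4)·-1.7360 - (-1.5)·0.2114) / (8.5) = 1.4425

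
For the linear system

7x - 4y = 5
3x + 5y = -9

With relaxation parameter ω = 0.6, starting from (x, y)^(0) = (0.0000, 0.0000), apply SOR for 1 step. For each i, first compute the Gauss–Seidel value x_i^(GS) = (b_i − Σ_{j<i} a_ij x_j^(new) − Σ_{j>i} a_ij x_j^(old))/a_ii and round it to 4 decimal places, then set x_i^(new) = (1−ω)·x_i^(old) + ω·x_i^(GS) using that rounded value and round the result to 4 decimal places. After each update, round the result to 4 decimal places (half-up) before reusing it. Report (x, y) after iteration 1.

Iteration 1:
  x: GS value = (5 - (-4)·0.0000) / (7) = 0.7143;  x ← (1−ω)·0.0000 + ω·0.7143 = 0.4286
  y: GS value = (-9 - (3)·0.4286) / (5) = -2.0572;  y ← (1−ω)·0.0000 + ω·-2.0572 = -1.2343

(0.4286, -1.2343)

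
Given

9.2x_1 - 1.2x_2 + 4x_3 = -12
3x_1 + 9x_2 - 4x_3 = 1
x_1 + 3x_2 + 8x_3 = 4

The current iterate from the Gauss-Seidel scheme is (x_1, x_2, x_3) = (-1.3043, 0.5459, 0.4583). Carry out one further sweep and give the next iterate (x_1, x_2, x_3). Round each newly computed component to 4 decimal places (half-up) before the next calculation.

(-1.4324, 0.7923, 0.3819)

One sweep:
  x_1 = (-12 - (-1.2)·0.5459 - (4)·0.4583) / (9.2) = -1.4324
  x_2 = (1 - (3)·-1.4324 - (-4)·0.4583) / (9) = 0.7923
  x_3 = (4 - (1)·-1.4324 - (3)·0.7923) / (8) = 0.3819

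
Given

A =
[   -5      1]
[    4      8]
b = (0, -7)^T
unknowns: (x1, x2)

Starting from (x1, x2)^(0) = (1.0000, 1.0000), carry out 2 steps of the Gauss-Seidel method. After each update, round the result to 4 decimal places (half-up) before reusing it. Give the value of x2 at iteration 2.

-0.7775

Iteration 1:
  x1 = (0 - (1)·1.0000) / (-5) = 0.2000
  x2 = (-7 - (4)·0.2000) / (8) = -0.9750
Iteration 2:
  x1 = (0 - (1)·-0.9750) / (-5) = -0.1950
  x2 = (-7 - (4)·-0.1950) / (8) = -0.7775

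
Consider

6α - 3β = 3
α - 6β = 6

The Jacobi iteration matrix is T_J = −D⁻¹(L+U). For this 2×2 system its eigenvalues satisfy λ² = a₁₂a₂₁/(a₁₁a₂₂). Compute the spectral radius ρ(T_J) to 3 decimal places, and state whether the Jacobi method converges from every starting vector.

0.289

a₁₂a₂₁/(a₁₁a₂₂) = (-3)·(1) / ((6)·(-6)) = 0.083333
ρ = √|0.083333| = √0.083333 = 0.289
ρ < 1, so Jacobi converges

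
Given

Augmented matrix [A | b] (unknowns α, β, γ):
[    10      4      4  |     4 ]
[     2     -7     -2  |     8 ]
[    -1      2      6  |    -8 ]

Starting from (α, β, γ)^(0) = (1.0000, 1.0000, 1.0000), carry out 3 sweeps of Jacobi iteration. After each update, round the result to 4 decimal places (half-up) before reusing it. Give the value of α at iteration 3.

Iteration 1:
  α = (4 - (4)·1.0000 - (4)·1.0000) / (10) = -0.4000
  β = (8 - (2)·1.0000 - (-2)·1.0000) / (-7) = -1.1429
  γ = (-8 - (-1)·1.0000 - (2)·1.0000) / (6) = -1.5000
Iteration 2:
  α = (4 - (4)·-1.1429 - (4)·-1.5000) / (10) = 1.4572
  β = (8 - (2)·-0.4000 - (-2)·-1.5000) / (-7) = -0.8286
  γ = (-8 - (-1)·-0.4000 - (2)·-1.1429) / (6) = -1.0190
Iteration 3:
  α = (4 - (4)·-0.8286 - (4)·-1.0190) / (10) = 1.1390
  β = (8 - (2)·1.4572 - (-2)·-1.0190) / (-7) = -0.4354
  γ = (-8 - (-1)·1.4572 - (2)·-0.8286) / (6) = -0.8143

1.1390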